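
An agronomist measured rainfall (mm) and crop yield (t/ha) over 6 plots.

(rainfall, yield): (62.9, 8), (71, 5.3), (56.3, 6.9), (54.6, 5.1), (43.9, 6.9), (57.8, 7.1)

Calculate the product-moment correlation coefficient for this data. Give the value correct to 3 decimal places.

n = 6, Σx = 346.5, Σy = 39.3, Σx² = 20416.31, Σy² = 263.73, Σxy = 2259.72
nΣxy − ΣxΣy = 13558.32 − 13617.45 = -59.13
nΣx² − (Σx)² = 122497.86 − 120062.25 = 2435.61; nΣy² − (Σy)² = 1582.38 − 1544.49 = 37.89
r = -59.13 / √(2435.61 × 37.89) = -59.13 / 303.7849 ≈ -0.195

-0.195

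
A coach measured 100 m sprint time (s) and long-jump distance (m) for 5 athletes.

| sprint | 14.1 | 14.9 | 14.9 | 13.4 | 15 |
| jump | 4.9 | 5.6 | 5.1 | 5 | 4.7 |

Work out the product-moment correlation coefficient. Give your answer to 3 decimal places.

0.195

n = 5, Σx = 72.3, Σy = 25.3, Σx² = 1047.39, Σy² = 128.47, Σxy = 366.02
nΣxy − ΣxΣy = 1830.1 − 1829.19 = 0.91
nΣx² − (Σx)² = 5236.95 − 5227.29 = 9.66; nΣy² − (Σy)² = 642.35 − 640.09 = 2.26
r = 0.91 / √(9.66 × 2.26) = 0.91 / 4.6724 ≈ 0.195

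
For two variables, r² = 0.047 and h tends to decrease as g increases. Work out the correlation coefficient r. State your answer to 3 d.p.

-0.217

|r| = √0.047 = 0.217
The association is negative, so r = −0.217.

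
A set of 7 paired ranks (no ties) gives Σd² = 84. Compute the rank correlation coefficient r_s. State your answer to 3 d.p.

ρ = 1 − 6Σd² / [n(n²−1)] = 1 − 6×84 / (7×48)
  = 1 − 504/336 = 1 − 1.5000 ≈ -0.500

-0.500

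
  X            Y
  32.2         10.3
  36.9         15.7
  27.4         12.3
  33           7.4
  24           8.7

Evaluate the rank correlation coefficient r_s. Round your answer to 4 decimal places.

0.3000

Rank X: 3, 5, 2, 4, 1
Rank Y: 3, 5, 4, 1, 2
d = rank(X) − rank(Y): 0, 0, -2, 3, -1; Σd² = 14
ρ = 1 − 6Σd² / [n(n²−1)] = 1 − 6×14 / (5×24) = 1 − 84/120 ≈ 0.3000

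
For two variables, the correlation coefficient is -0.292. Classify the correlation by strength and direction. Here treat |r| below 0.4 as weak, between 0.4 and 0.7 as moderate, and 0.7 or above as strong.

weak negative

r = -0.292 < 0 so the relationship is negative.
|r| = 0.292, which falls in the weak range.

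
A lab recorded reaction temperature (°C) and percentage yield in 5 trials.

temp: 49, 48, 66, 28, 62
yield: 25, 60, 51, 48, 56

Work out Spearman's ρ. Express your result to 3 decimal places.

0.100

Rank temp: 3, 2, 5, 1, 4
Rank yield: 1, 5, 3, 2, 4
d = rank(temp) − rank(yield): 2, -3, 2, -1, 0; Σd² = 18
ρ = 1 − 6Σd² / [n(n²−1)] = 1 − 6×18 / (5×24) = 1 − 108/120 ≈ 0.100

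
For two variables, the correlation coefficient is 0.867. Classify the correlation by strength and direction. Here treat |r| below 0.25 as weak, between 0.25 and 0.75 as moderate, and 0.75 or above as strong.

r = 0.867 > 0 so the relationship is positive.
|r| = 0.867, which falls in the strong range.

strong positive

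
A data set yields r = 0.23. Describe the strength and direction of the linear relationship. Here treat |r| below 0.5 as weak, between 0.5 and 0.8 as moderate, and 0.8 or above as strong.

r = 0.23 > 0 so the relationship is positive.
|r| = 0.23, which falls in the weak range.

weak positive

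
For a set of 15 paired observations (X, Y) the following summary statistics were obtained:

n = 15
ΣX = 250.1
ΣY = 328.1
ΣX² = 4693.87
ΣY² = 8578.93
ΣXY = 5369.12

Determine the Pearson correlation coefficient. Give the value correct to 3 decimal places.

-0.118

r = (nΣXY − ΣXΣY) / √[(nΣX² − (ΣX)²)(nΣY² − (ΣY)²)]
Numerator: 15×5369.12 − 250.1×328.1 = -1521.01
Denominator: √[(70408.05 − 62550.01)(128683.95 − 107649.61)] = √[7858.04 × 21034.34] = 12856.4647
r = -1521.01 / 12856.4647 ≈ -0.118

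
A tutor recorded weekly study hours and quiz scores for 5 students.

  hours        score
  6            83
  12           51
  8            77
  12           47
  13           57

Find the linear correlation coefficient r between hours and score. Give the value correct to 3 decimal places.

-0.934

n = 5, Σx = 51, Σy = 315, Σx² = 557, Σy² = 20877, Σxy = 3031
nΣxy − ΣxΣy = 15155 − 16065 = -910
nΣx² − (Σx)² = 2785 − 2601 = 184; nΣy² − (Σy)² = 104385 − 99225 = 5160
r = -910 / √(184 × 5160) = -910 / 974.3921 ≈ -0.934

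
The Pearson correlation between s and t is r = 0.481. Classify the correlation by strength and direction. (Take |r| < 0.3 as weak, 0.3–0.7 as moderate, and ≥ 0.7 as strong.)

r = 0.481 > 0 so the relationship is positive.
|r| = 0.481, which falls in the moderate range.

moderate positive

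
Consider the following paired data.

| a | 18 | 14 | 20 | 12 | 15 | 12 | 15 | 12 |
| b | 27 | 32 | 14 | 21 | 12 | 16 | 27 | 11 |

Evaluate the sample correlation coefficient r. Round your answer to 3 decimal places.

0.091

n = 8, Σa = 118, Σb = 160, Σa² = 1802, Σb² = 3640, Σab = 2375
nΣab − ΣaΣb = 19000 − 18880 = 120
nΣa² − (Σa)² = 14416 − 13924 = 492; nΣb² − (Σb)² = 29120 − 25600 = 3520
r = 120 / √(492 × 3520) = 120 / 1315.9939 ≈ 0.091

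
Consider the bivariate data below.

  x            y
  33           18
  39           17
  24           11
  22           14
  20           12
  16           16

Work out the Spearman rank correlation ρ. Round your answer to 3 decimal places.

Rank x: 5, 6, 4, 3, 2, 1
Rank y: 6, 5, 1, 3, 2, 4
d = rank(x) − rank(y): -1, 1, 3, 0, 0, -3; Σd² = 20
ρ = 1 − 6Σd² / [n(n²−1)] = 1 − 6×20 / (6×35) = 1 − 120/210 ≈ 0.429

0.429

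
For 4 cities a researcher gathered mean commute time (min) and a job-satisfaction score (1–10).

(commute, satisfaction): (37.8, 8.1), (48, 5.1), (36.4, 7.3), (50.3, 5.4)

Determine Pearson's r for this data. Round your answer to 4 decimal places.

n = 4, Σx = 172.5, Σy = 25.9, Σx² = 7587.89, Σy² = 174.07, Σxy = 1088.32
nΣxy − ΣxΣy = 4353.28 − 4467.75 = -114.47
nΣx² − (Σx)² = 30351.56 − 29756.25 = 595.31; nΣy² − (Σy)² = 696.28 − 670.81 = 25.47
r = -114.47 / √(595.31 × 25.47) = -114.47 / 123.1363 ≈ -0.9296

-0.9296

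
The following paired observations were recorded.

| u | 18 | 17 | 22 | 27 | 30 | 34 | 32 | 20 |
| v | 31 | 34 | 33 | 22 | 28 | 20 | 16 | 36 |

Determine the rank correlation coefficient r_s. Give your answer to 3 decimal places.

-0.833

Rank u: 2, 1, 4, 5, 6, 8, 7, 3
Rank v: 5, 7, 6, 3, 4, 2, 1, 8
d = rank(u) − rank(v): -3, -6, -2, 2, 2, 6, 6, -5; Σd² = 154
ρ = 1 − 6Σd² / [n(n²−1)] = 1 − 6×154 / (8×63) = 1 − 924/504 ≈ -0.833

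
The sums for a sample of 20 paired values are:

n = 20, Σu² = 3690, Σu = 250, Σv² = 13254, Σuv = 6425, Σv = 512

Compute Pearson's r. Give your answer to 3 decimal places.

0.087

r = (nΣuv − ΣuΣv) / √[(nΣu² − (Σu)²)(nΣv² − (Σv)²)]
Numerator: 20×6425 − 250×512 = 500
Denominator: √[(73800 − 62500)(265080 − 262144)] = √[11300 × 2936] = 5759.9306
r = 500 / 5759.9306 ≈ 0.087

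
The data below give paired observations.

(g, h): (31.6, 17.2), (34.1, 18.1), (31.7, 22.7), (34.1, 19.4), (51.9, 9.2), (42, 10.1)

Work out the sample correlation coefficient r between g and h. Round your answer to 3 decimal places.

n = 6, Σg = 225.4, Σh = 96.7, Σg² = 8786.68, Σh² = 1701.75, Σgh = 3443.54
nΣgh − ΣgΣh = 20661.24 − 21796.18 = -1134.94
nΣg² − (Σg)² = 52720.08 − 50805.16 = 1914.92; nΣh² − (Σh)² = 10210.5 − 9350.89 = 859.61
r = -1134.94 / √(1914.92 × 859.61) = -1134.94 / 1282.9982 ≈ -0.885

-0.885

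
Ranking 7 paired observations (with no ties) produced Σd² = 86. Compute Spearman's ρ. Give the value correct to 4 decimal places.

-0.5357

ρ = 1 − 6Σd² / [n(n²−1)] = 1 − 6×86 / (7×48)
  = 1 − 516/336 = 1 − 1.53571 ≈ -0.5357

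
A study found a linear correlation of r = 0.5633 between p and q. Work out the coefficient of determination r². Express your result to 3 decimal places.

0.317

r² = (0.5633)² = 0.317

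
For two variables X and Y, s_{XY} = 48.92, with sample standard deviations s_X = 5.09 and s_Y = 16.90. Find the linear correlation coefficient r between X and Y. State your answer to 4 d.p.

r = Cov(X,Y) / (s_X · s_Y) = 48.92 / (5.09 × 16.90)
  = 48.92 / 86.0210 ≈ 0.5687

0.5687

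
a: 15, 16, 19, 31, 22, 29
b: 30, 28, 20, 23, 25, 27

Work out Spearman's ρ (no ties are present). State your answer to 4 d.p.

-0.6000

Rank a: 1, 2, 3, 6, 4, 5
Rank b: 6, 5, 1, 2, 3, 4
d = rank(a) − rank(b): -5, -3, 2, 4, 1, 1; Σd² = 56
ρ = 1 − 6Σd² / [n(n²−1)] = 1 − 6×56 / (6×35) = 1 − 336/210 ≈ -0.6000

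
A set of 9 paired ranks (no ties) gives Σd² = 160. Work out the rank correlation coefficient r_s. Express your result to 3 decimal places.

ρ = 1 − 6Σd² / [n(n²−1)] = 1 − 6×160 / (9×80)
  = 1 − 960/720 = 1 − 1.3333 ≈ -0.333

-0.333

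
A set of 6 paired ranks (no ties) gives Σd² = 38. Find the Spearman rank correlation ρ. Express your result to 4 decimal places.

-0.0857

ρ = 1 − 6Σd² / [n(n²−1)] = 1 − 6×38 / (6×35)
  = 1 − 228/210 = 1 − 1.08571 ≈ -0.0857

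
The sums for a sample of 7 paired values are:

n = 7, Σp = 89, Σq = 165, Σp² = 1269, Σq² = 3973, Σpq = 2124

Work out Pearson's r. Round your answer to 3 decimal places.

r = (nΣpq − ΣpΣq) / √[(nΣp² − (Σp)²)(nΣq² − (Σq)²)]
Numerator: 7×2124 − 89×165 = 183
Denominator: √[(8883 − 7921)(27811 − 27225)] = √[962 × 586] = 750.8209
r = 183 / 750.8209 ≈ 0.244

0.244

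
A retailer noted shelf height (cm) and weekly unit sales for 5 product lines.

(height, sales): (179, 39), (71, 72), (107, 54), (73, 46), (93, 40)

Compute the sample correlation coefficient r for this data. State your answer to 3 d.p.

-0.545

n = 5, Σx = 523, Σy = 251, Σx² = 62509, Σy² = 13337, Σxy = 24949
nΣxy − ΣxΣy = 124745 − 131273 = -6528
nΣx² − (Σx)² = 312545 − 273529 = 39016; nΣy² − (Σy)² = 66685 − 63001 = 3684
r = -6528 / √(39016 × 3684) = -6528 / 11988.9509 ≈ -0.545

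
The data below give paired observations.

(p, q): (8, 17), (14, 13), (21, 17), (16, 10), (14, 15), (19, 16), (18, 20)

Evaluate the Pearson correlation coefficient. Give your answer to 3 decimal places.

0.144

n = 7, Σp = 110, Σq = 108, Σp² = 1838, Σq² = 1728, Σpq = 1709
nΣpq − ΣpΣq = 11963 − 11880 = 83
nΣp² − (Σp)² = 12866 − 12100 = 766; nΣq² − (Σq)² = 12096 − 11664 = 432
r = 83 / √(766 × 432) = 83 / 575.2495 ≈ 0.144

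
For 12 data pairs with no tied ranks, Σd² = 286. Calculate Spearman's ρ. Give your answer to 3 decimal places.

0.000

ρ = 1 − 6Σd² / [n(n²−1)] = 1 − 6×286 / (12×143)
  = 1 − 1716/1716 = 1 − 1.0000 ≈ 0.000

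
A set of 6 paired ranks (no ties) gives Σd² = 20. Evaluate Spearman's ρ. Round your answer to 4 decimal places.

ρ = 1 − 6Σd² / [n(n²−1)] = 1 − 6×20 / (6×35)
  = 1 − 120/210 = 1 − 0.57143 ≈ 0.4286

0.4286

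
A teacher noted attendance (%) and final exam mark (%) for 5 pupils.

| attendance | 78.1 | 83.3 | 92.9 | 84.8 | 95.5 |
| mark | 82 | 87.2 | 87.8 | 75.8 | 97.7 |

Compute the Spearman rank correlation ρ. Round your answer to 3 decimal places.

Rank attendance: 1, 2, 4, 3, 5
Rank mark: 2, 3, 4, 1, 5
d = rank(attendance) − rank(mark): -1, -1, 0, 2, 0; Σd² = 6
ρ = 1 − 6Σd² / [n(n²−1)] = 1 − 6×6 / (5×24) = 1 − 36/120 ≈ 0.700

0.700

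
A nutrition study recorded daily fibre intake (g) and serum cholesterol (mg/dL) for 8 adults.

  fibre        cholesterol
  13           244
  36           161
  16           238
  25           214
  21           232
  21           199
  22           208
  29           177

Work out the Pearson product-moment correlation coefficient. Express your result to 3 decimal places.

-0.929

n = 8, Σx = 183, Σy = 1673, Σx² = 4553, Σy² = 355915, Σxy = 36886
nΣxy − ΣxΣy = 295088 − 306159 = -11071
nΣx² − (Σx)² = 36424 − 33489 = 2935; nΣy² − (Σy)² = 2847320 − 2798929 = 48391
r = -11071 / √(2935 × 48391) = -11071 / 11917.5327 ≈ -0.929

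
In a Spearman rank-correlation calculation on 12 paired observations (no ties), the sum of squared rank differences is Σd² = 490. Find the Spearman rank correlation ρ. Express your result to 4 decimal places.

-0.7133

ρ = 1 − 6Σd² / [n(n²−1)] = 1 − 6×490 / (12×143)
  = 1 − 2940/1716 = 1 − 1.71329 ≈ -0.7133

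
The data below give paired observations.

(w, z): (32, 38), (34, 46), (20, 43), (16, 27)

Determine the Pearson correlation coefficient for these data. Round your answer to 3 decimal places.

n = 4, Σw = 102, Σz = 154, Σw² = 2836, Σz² = 6138, Σwz = 4072
nΣwz − ΣwΣz = 16288 − 15708 = 580
nΣw² − (Σw)² = 11344 − 10404 = 940; nΣz² − (Σz)² = 24552 − 23716 = 836
r = 580 / √(940 × 836) = 580 / 886.4762 ≈ 0.654

0.654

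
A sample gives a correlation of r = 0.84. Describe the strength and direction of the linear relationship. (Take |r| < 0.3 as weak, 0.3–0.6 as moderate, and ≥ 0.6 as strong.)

r = 0.84 > 0 so the relationship is positive.
|r| = 0.84, which falls in the strong range.

strong positive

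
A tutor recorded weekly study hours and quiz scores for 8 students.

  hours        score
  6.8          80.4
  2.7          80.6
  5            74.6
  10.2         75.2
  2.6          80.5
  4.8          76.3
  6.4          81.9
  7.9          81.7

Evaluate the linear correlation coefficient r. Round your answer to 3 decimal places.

n = 8, Σx = 46.4, Σy = 631.2, Σx² = 315.74, Σy² = 49865.16, Σxy = 3649.51
nΣxy − ΣxΣy = 29196.08 − 29287.68 = -91.6
nΣx² − (Σx)² = 2525.92 − 2152.96 = 372.96; nΣy² − (Σy)² = 398921.28 − 398413.44 = 507.84
r = -91.6 / √(372.96 × 507.84) = -91.6 / 435.2057 ≈ -0.210

-0.210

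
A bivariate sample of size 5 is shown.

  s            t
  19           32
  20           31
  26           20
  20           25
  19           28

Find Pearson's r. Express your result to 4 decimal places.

n = 5, Σs = 104, Σt = 136, Σs² = 2198, Σt² = 3794, Σst = 2780
nΣst − ΣsΣt = 13900 − 14144 = -244
nΣs² − (Σs)² = 10990 − 10816 = 174; nΣt² − (Σt)² = 18970 − 18496 = 474
r = -244 / √(174 × 474) = -244 / 287.1864 ≈ -0.8496

-0.8496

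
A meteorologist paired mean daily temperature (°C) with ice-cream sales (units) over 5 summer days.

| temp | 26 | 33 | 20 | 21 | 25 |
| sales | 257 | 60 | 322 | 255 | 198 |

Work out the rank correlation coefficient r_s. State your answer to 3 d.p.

Rank temp: 4, 5, 1, 2, 3
Rank sales: 4, 1, 5, 3, 2
d = rank(temp) − rank(sales): 0, 4, -4, -1, 1; Σd² = 34
ρ = 1 − 6Σd² / [n(n²−1)] = 1 − 6×34 / (5×24) = 1 − 204/120 ≈ -0.700

-0.700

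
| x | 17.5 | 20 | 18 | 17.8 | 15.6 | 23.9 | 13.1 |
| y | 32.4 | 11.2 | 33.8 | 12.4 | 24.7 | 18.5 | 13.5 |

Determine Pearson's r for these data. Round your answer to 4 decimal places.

n = 7, Σx = 125.9, Σy = 146.5, Σx² = 2333.27, Σy² = 3605.99, Σxy = 2624.44
nΣxy − ΣxΣy = 18371.08 − 18444.35 = -73.27
nΣx² − (Σx)² = 16332.89 − 15850.81 = 482.08; nΣy² − (Σy)² = 25241.93 − 21462.25 = 3779.68
r = -73.27 / √(482.08 × 3779.68) = -73.27 / 1349.8549 ≈ -0.0543

-0.0543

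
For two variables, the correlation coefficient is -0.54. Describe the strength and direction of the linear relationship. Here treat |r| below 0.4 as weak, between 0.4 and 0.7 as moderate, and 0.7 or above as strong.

moderate negative

r = -0.54 < 0 so the relationship is negative.
|r| = 0.54, which falls in the moderate range.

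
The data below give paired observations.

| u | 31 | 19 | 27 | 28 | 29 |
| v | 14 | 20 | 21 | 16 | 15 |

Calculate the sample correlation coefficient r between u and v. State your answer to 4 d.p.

n = 5, Σu = 134, Σv = 86, Σu² = 3676, Σv² = 1518, Σuv = 2264
nΣuv − ΣuΣv = 11320 − 11524 = -204
nΣu² − (Σu)² = 18380 − 17956 = 424; nΣv² − (Σv)² = 7590 − 7396 = 194
r = -204 / √(424 × 194) = -204 / 286.8031 ≈ -0.7113

-0.7113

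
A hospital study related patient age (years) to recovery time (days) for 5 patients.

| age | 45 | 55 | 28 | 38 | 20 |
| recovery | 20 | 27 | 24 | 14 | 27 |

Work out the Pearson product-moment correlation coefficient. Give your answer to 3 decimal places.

n = 5, Σx = 186, Σy = 112, Σx² = 7678, Σy² = 2630, Σxy = 4129
nΣxy − ΣxΣy = 20645 − 20832 = -187
nΣx² − (Σx)² = 38390 − 34596 = 3794; nΣy² − (Σy)² = 13150 − 12544 = 606
r = -187 / √(3794 × 606) = -187 / 1516.2994 ≈ -0.123

-0.123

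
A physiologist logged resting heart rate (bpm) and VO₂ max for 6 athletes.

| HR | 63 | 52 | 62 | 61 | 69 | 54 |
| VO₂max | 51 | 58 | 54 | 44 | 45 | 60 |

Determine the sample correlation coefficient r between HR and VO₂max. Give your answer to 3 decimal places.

n = 6, Σx = 361, Σy = 312, Σx² = 21915, Σy² = 16442, Σxy = 18606
nΣxy − ΣxΣy = 111636 − 112632 = -996
nΣx² − (Σx)² = 131490 − 130321 = 1169; nΣy² − (Σy)² = 98652 − 97344 = 1308
r = -996 / √(1169 × 1308) = -996 / 1236.5484 ≈ -0.805

-0.805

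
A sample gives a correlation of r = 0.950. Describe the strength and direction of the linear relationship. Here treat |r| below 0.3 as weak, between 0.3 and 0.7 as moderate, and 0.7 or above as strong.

strong positive

r = 0.950 > 0 so the relationship is positive.
|r| = 0.950, which falls in the strong range.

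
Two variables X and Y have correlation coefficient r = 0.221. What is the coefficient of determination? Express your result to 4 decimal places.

r² = (0.221)² = 0.0488

0.0488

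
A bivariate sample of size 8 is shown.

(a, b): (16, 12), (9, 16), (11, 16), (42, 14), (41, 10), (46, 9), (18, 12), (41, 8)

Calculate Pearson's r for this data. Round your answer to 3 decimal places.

-0.736

n = 8, Σa = 224, Σb = 97, Σa² = 8024, Σb² = 1241, Σab = 2468
nΣab − ΣaΣb = 19744 − 21728 = -1984
nΣa² − (Σa)² = 64192 − 50176 = 14016; nΣb² − (Σb)² = 9928 − 9409 = 519
r = -1984 / √(14016 × 519) = -1984 / 2697.0918 ≈ -0.736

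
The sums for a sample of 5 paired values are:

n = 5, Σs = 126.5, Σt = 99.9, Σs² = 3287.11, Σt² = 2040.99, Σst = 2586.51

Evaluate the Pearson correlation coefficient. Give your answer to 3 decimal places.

r = (nΣst − ΣsΣt) / √[(nΣs² − (Σs)²)(nΣt² − (Σt)²)]
Numerator: 5×2586.51 − 126.5×99.9 = 295.2
Denominator: √[(16435.55 − 16002.25)(10204.95 − 9980.01)] = √[433.3 × 224.94] = 312.1963
r = 295.2 / 312.1963 ≈ 0.946

0.946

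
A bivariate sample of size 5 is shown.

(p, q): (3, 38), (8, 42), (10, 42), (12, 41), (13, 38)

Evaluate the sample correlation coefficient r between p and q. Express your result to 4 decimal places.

n = 5, Σp = 46, Σq = 201, Σp² = 486, Σq² = 8097, Σpq = 1856
nΣpq − ΣpΣq = 9280 − 9246 = 34
nΣp² − (Σp)² = 2430 − 2116 = 314; nΣq² − (Σq)² = 40485 − 40401 = 84
r = 34 / √(314 × 84) = 34 / 162.4069 ≈ 0.2094

0.2094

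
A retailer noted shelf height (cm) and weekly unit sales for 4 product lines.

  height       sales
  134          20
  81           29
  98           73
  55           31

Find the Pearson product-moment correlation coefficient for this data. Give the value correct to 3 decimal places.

n = 4, Σx = 368, Σy = 153, Σx² = 37146, Σy² = 7531, Σxy = 13888
nΣxy − ΣxΣy = 55552 − 56304 = -752
nΣx² − (Σx)² = 148584 − 135424 = 13160; nΣy² − (Σy)² = 30124 − 23409 = 6715
r = -752 / √(13160 × 6715) = -752 / 9400.5000 ≈ -0.080

-0.080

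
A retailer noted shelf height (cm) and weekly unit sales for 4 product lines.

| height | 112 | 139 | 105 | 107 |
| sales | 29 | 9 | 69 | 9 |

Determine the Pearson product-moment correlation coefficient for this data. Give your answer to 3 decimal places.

-0.538

n = 4, Σx = 463, Σy = 116, Σx² = 54339, Σy² = 5764, Σxy = 12707
nΣxy − ΣxΣy = 50828 − 53708 = -2880
nΣx² − (Σx)² = 217356 − 214369 = 2987; nΣy² − (Σy)² = 23056 − 13456 = 9600
r = -2880 / √(2987 × 9600) = -2880 / 5354.9230 ≈ -0.538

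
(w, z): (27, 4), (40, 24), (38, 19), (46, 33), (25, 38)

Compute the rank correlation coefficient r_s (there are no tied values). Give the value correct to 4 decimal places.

0.0000

Rank w: 2, 4, 3, 5, 1
Rank z: 1, 3, 2, 4, 5
d = rank(w) − rank(z): 1, 1, 1, 1, -4; Σd² = 20
ρ = 1 − 6Σd² / [n(n²−1)] = 1 − 6×20 / (5×24) = 1 − 120/120 ≈ 0.0000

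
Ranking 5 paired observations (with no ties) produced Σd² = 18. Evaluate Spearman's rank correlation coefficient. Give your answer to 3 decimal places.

0.100

ρ = 1 − 6Σd² / [n(n²−1)] = 1 − 6×18 / (5×24)
  = 1 − 108/120 = 1 − 0.9000 ≈ 0.100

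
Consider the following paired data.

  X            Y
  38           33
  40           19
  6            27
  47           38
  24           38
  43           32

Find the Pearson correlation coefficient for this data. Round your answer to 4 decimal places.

n = 6, ΣX = 198, ΣY = 187, ΣX² = 7714, ΣY² = 6091, ΣXY = 6250
nΣXY − ΣXΣY = 37500 − 37026 = 474
nΣX² − (ΣX)² = 46284 − 39204 = 7080; nΣY² − (ΣY)² = 36546 − 34969 = 1577
r = 474 / √(7080 × 1577) = 474 / 3341.4308 ≈ 0.1419

0.1419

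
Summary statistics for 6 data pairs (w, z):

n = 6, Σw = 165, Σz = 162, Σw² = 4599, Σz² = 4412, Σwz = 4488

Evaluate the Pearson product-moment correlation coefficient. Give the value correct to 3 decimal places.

r = (nΣwz − ΣwΣz) / √[(nΣw² − (Σw)²)(nΣz² − (Σz)²)]
Numerator: 6×4488 − 165×162 = 198
Denominator: √[(27594 − 27225)(26472 − 26244)] = √[369 × 228] = 290.0552
r = 198 / 290.0552 ≈ 0.683

0.683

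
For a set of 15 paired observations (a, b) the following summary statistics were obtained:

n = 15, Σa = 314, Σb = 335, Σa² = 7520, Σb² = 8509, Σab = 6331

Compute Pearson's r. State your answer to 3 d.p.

-0.691

r = (nΣab − ΣaΣb) / √[(nΣa² − (Σa)²)(nΣb² − (Σb)²)]
Numerator: 15×6331 − 314×335 = -10225
Denominator: √[(112800 − 98596)(127635 − 112225)] = √[14204 × 15410] = 14794.7166
r = -10225 / 14794.7166 ≈ -0.691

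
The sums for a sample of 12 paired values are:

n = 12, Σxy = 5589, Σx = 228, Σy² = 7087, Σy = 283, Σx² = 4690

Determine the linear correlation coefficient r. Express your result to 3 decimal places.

r = (nΣxy − ΣxΣy) / √[(nΣx² − (Σx)²)(nΣy² − (Σy)²)]
Numerator: 12×5589 − 228×283 = 2544
Denominator: √[(56280 − 51984)(85044 − 80089)] = √[4296 × 4955] = 4613.7490
r = 2544 / 4613.7490 ≈ 0.551

0.551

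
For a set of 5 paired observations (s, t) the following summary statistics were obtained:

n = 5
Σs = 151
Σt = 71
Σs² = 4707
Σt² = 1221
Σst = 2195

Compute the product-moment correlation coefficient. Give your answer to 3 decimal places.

r = (nΣst − ΣsΣt) / √[(nΣs² − (Σs)²)(nΣt² − (Σt)²)]
Numerator: 5×2195 − 151×71 = 254
Denominator: √[(23535 − 22801)(6105 − 5041)] = √[734 × 1064] = 883.7285
r = 254 / 883.7285 ≈ 0.287

0.287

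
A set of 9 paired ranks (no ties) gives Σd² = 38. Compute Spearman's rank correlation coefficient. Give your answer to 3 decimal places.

0.683

ρ = 1 − 6Σd² / [n(n²−1)] = 1 − 6×38 / (9×80)
  = 1 − 228/720 = 1 − 0.3167 ≈ 0.683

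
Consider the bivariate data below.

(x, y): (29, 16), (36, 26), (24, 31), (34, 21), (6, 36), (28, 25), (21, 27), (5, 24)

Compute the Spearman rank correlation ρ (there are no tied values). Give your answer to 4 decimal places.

-0.4048

Rank x: 6, 8, 4, 7, 2, 5, 3, 1
Rank y: 1, 5, 7, 2, 8, 4, 6, 3
d = rank(x) − rank(y): 5, 3, -3, 5, -6, 1, -3, -2; Σd² = 118
ρ = 1 − 6Σd² / [n(n²−1)] = 1 − 6×118 / (8×63) = 1 − 708/504 ≈ -0.4048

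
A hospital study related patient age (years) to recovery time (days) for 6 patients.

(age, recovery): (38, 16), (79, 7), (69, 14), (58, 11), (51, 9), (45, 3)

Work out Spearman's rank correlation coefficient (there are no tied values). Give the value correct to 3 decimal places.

Rank age: 1, 6, 5, 4, 3, 2
Rank recovery: 6, 2, 5, 4, 3, 1
d = rank(age) − rank(recovery): -5, 4, 0, 0, 0, 1; Σd² = 42
ρ = 1 − 6Σd² / [n(n²−1)] = 1 − 6×42 / (6×35) = 1 − 252/210 ≈ -0.200

-0.200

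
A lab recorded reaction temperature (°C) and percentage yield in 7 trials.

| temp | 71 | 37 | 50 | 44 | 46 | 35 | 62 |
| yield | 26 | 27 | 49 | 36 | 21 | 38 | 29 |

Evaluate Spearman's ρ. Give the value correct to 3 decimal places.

-0.286

Rank temp: 7, 2, 5, 3, 4, 1, 6
Rank yield: 2, 3, 7, 5, 1, 6, 4
d = rank(temp) − rank(yield): 5, -1, -2, -2, 3, -5, 2; Σd² = 72
ρ = 1 − 6Σd² / [n(n²−1)] = 1 − 6×72 / (7×48) = 1 − 432/336 ≈ -0.286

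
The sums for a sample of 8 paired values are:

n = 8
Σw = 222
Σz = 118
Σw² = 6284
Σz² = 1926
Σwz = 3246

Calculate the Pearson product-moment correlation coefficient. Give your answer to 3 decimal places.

-0.188

r = (nΣwz − ΣwΣz) / √[(nΣw² − (Σw)²)(nΣz² − (Σz)²)]
Numerator: 8×3246 − 222×118 = -228
Denominator: √[(50272 − 49284)(15408 − 13924)] = √[988 × 1484] = 1210.8642
r = -228 / 1210.8642 ≈ -0.188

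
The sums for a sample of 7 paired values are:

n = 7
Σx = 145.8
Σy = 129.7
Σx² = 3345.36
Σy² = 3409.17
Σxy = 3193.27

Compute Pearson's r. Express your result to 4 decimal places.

0.8827

r = (nΣxy − ΣxΣy) / √[(nΣx² − (Σx)²)(nΣy² − (Σy)²)]
Numerator: 7×3193.27 − 145.8×129.7 = 3442.63
Denominator: √[(23417.52 − 21257.64)(23864.19 − 16822.09)] = √[2159.88 × 7042.1] = 3900.0117
r = 3442.63 / 3900.0117 ≈ 0.8827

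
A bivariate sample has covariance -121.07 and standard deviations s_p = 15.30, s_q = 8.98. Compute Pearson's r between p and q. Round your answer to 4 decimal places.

-0.8812

r = Cov(p,q) / (s_p · s_q) = -121.07 / (15.30 × 8.98)
  = -121.07 / 137.3940 ≈ -0.8812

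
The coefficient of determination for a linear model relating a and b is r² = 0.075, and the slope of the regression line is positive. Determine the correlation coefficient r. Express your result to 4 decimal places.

0.2739

|r| = √0.075 = 0.2739
The association is positive, so r = 0.2739.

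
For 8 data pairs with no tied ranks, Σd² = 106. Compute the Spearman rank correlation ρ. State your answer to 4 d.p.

ρ = 1 − 6Σd² / [n(n²−1)] = 1 − 6×106 / (8×63)
  = 1 − 636/504 = 1 − 1.26190 ≈ -0.2619

-0.2619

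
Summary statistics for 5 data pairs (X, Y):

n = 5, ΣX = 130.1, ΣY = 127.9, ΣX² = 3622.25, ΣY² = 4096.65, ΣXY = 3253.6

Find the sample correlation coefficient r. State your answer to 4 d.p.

-0.1681

r = (nΣXY − ΣXΣY) / √[(nΣX² − (ΣX)²)(nΣY² − (ΣY)²)]
Numerator: 5×3253.6 − 130.1×127.9 = -371.79
Denominator: √[(18111.25 − 16926.01)(20483.25 − 16358.41)] = √[1185.24 × 4124.84] = 2211.0914
r = -371.79 / 2211.0914 ≈ -0.1681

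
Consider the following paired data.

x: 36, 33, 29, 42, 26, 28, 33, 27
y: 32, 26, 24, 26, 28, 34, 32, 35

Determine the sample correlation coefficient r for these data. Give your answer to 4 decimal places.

n = 8, Σx = 254, Σy = 237, Σx² = 8268, Σy² = 7141, Σxy = 7479
nΣxy − ΣxΣy = 59832 − 60198 = -366
nΣx² − (Σx)² = 66144 − 64516 = 1628; nΣy² − (Σy)² = 57128 − 56169 = 959
r = -366 / √(1628 × 959) = -366 / 1249.5007 ≈ -0.2929

-0.2929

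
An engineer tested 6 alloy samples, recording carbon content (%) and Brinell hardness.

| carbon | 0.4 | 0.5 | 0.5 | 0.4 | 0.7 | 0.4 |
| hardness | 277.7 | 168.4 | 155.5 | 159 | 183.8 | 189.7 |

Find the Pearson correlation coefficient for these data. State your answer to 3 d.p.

-0.263

n = 6, Σx = 2.9, Σy = 1134.1, Σx² = 1.47, Σy² = 224705.63, Σxy = 541.17
nΣxy − ΣxΣy = 3247.02 − 3288.89 = -41.87
nΣx² − (Σx)² = 8.82 − 8.41 = 0.41; nΣy² − (Σy)² = 1348233.78 − 1286182.81 = 62050.97
r = -41.87 / √(0.41 × 62050.97) = -41.87 / 159.5020 ≈ -0.263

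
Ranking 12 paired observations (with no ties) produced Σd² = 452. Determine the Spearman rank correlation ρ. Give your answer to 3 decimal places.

-0.580

ρ = 1 − 6Σd² / [n(n²−1)] = 1 − 6×452 / (12×143)
  = 1 − 2712/1716 = 1 − 1.5804 ≈ -0.580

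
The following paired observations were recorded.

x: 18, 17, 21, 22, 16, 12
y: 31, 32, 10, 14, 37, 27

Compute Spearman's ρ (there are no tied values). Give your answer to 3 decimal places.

Rank x: 4, 3, 5, 6, 2, 1
Rank y: 4, 5, 1, 2, 6, 3
d = rank(x) − rank(y): 0, -2, 4, 4, -4, -2; Σd² = 56
ρ = 1 − 6Σd² / [n(n²−1)] = 1 − 6×56 / (6×35) = 1 − 336/210 ≈ -0.600

-0.600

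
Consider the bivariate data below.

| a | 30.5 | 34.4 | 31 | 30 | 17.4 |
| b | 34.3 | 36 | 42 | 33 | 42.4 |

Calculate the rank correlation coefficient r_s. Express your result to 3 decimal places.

-0.100

Rank a: 3, 5, 4, 2, 1
Rank b: 2, 3, 4, 1, 5
d = rank(a) − rank(b): 1, 2, 0, 1, -4; Σd² = 22
ρ = 1 − 6Σd² / [n(n²−1)] = 1 − 6×22 / (5×24) = 1 − 132/120 ≈ -0.100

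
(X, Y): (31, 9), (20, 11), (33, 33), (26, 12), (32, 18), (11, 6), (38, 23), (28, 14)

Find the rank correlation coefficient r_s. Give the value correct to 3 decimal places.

0.833

Rank X: 5, 2, 7, 3, 6, 1, 8, 4
Rank Y: 2, 3, 8, 4, 6, 1, 7, 5
d = rank(X) − rank(Y): 3, -1, -1, -1, 0, 0, 1, -1; Σd² = 14
ρ = 1 − 6Σd² / [n(n²−1)] = 1 − 6×14 / (8×63) = 1 − 84/504 ≈ 0.833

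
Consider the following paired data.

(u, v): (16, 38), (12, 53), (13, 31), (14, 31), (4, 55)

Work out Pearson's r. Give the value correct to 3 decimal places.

n = 5, Σu = 59, Σv = 208, Σu² = 781, Σv² = 9200, Σuv = 2301
nΣuv − ΣuΣv = 11505 − 12272 = -767
nΣu² − (Σu)² = 3905 − 3481 = 424; nΣv² − (Σv)² = 46000 − 43264 = 2736
r = -767 / √(424 × 2736) = -767 / 1077.0627 ≈ -0.712

-0.712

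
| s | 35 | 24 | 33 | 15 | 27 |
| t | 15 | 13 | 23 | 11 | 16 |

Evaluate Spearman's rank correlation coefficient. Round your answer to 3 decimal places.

Rank s: 5, 2, 4, 1, 3
Rank t: 3, 2, 5, 1, 4
d = rank(s) − rank(t): 2, 0, -1, 0, -1; Σd² = 6
ρ = 1 − 6Σd² / [n(n²−1)] = 1 − 6×6 / (5×24) = 1 − 36/120 ≈ 0.700

0.700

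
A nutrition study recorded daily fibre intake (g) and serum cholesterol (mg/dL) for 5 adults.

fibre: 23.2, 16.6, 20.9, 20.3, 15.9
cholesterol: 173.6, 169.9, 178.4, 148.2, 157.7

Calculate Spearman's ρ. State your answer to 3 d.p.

0.600

Rank fibre: 5, 2, 4, 3, 1
Rank cholesterol: 4, 3, 5, 1, 2
d = rank(fibre) − rank(cholesterol): 1, -1, -1, 2, -1; Σd² = 8
ρ = 1 − 6Σd² / [n(n²−1)] = 1 − 6×8 / (5×24) = 1 − 48/120 ≈ 0.600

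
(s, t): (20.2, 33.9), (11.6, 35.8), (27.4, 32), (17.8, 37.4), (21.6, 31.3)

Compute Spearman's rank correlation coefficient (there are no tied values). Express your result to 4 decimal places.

-0.8000

Rank s: 3, 1, 5, 2, 4
Rank t: 3, 4, 2, 5, 1
d = rank(s) − rank(t): 0, -3, 3, -3, 3; Σd² = 36
ρ = 1 − 6Σd² / [n(n²−1)] = 1 − 6×36 / (5×24) = 1 − 216/120 ≈ -0.8000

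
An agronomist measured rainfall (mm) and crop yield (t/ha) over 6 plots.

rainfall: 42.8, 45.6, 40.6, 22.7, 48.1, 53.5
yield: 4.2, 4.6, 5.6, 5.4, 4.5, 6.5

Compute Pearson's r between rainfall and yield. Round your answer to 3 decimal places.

n = 6, Σx = 253.3, Σy = 30.8, Σx² = 11250.71, Σy² = 161.82, Σxy = 1303.66
nΣxy − ΣxΣy = 7821.96 − 7801.64 = 20.32
nΣx² − (Σx)² = 67504.26 − 64160.89 = 3343.37; nΣy² − (Σy)² = 970.92 − 948.64 = 22.28
r = 20.32 / √(3343.37 × 22.28) = 20.32 / 272.9291 ≈ 0.074

0.074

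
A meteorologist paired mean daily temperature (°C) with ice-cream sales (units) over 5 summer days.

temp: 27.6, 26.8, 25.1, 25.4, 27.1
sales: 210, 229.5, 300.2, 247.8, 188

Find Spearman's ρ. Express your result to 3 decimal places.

-0.900

Rank temp: 5, 3, 1, 2, 4
Rank sales: 2, 3, 5, 4, 1
d = rank(temp) − rank(sales): 3, 0, -4, -2, 3; Σd² = 38
ρ = 1 − 6Σd² / [n(n²−1)] = 1 − 6×38 / (5×24) = 1 − 228/120 ≈ -0.900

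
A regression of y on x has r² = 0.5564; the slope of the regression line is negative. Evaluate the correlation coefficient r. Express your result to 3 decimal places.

-0.746

|r| = √0.5564 = 0.746
The association is negative, so r = −0.746.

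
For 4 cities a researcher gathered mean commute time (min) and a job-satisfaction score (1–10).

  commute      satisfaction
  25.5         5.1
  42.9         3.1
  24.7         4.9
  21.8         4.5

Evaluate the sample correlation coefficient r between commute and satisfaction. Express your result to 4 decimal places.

n = 4, Σx = 114.9, Σy = 17.6, Σx² = 3575.99, Σy² = 79.88, Σxy = 482.17
nΣxy − ΣxΣy = 1928.68 − 2022.24 = -93.56
nΣx² − (Σx)² = 14303.96 − 13202.01 = 1101.95; nΣy² − (Σy)² = 319.52 − 309.76 = 9.76
r = -93.56 / √(1101.95 × 9.76) = -93.56 / 103.7065 ≈ -0.9022

-0.9022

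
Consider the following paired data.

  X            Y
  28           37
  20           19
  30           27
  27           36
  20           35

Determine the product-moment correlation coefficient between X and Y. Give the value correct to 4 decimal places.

n = 5, ΣX = 125, ΣY = 154, ΣX² = 3213, ΣY² = 4980, ΣXY = 3898
nΣXY − ΣXΣY = 19490 − 19250 = 240
nΣX² − (ΣX)² = 16065 − 15625 = 440; nΣY² − (ΣY)² = 24900 − 23716 = 1184
r = 240 / √(440 × 1184) = 240 / 721.7756 ≈ 0.3325

0.3325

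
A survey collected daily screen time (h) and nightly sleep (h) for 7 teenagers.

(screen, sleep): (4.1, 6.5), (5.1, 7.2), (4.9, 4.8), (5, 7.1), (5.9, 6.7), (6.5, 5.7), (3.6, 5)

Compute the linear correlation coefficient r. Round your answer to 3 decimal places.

n = 7, Σx = 35.1, Σy = 43, Σx² = 181.85, Σy² = 269.92, Σxy = 216.97
nΣxy − ΣxΣy = 1518.79 − 1509.3 = 9.49
nΣx² − (Σx)² = 1272.95 − 1232.01 = 40.94; nΣy² − (Σy)² = 1889.44 − 1849 = 40.44
r = 9.49 / √(40.94 × 40.44) = 9.49 / 40.6892 ≈ 0.233

0.233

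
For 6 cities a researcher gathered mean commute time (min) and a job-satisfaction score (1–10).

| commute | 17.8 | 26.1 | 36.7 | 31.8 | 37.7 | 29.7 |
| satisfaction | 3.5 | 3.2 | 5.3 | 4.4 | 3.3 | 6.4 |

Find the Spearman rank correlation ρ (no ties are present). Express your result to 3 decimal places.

Rank commute: 1, 2, 5, 4, 6, 3
Rank satisfaction: 3, 1, 5, 4, 2, 6
d = rank(commute) − rank(satisfaction): -2, 1, 0, 0, 4, -3; Σd² = 30
ρ = 1 − 6Σd² / [n(n²−1)] = 1 − 6×30 / (6×35) = 1 − 180/210 ≈ 0.143

0.143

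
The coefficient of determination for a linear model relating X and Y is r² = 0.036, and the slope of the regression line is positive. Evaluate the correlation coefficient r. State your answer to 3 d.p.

|r| = √0.036 = 0.190
The association is positive, so r = 0.190.

0.190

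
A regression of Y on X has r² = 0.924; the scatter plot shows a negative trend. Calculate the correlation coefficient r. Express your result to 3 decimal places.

|r| = √0.924 = 0.961
The association is negative, so r = −0.961.

-0.961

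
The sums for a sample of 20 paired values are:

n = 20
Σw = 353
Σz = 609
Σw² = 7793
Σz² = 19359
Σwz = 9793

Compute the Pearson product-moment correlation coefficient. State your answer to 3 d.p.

r = (nΣwz − ΣwΣz) / √[(nΣw² − (Σw)²)(nΣz² − (Σz)²)]
Numerator: 20×9793 − 353×609 = -19117
Denominator: √[(155860 − 124609)(387180 − 370881)] = √[31251 × 16299] = 22569.0064
r = -19117 / 22569.0064 ≈ -0.847

-0.847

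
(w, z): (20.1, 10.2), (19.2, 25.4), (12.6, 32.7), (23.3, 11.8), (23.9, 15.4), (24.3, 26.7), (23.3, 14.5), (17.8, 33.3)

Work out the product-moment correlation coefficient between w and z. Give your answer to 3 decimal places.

n = 8, Σw = 164.5, Σz = 170, Σw² = 3495.73, Σz² = 4226.92, Σwz = 3327.12
nΣwz − ΣwΣz = 26616.96 − 27965 = -1348.04
nΣw² − (Σw)² = 27965.84 − 27060.25 = 905.59; nΣz² − (Σz)² = 33815.36 − 28900 = 4915.36
r = -1348.04 / √(905.59 × 4915.36) = -1348.04 / 2109.8106 ≈ -0.639

-0.639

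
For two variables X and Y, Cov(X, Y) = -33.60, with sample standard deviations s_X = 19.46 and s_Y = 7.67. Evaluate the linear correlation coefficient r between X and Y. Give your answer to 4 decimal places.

r = Cov(X,Y) / (s_X · s_Y) = -33.60 / (19.46 × 7.67)
  = -33.60 / 149.2582 ≈ -0.2251

-0.2251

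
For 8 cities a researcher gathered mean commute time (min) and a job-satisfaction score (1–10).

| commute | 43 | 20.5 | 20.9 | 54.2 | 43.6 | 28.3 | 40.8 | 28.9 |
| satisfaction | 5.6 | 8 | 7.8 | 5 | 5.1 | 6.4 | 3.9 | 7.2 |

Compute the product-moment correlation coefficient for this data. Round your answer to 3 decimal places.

-0.855

n = 8, Σx = 280.2, Σy = 49, Σx² = 10845.4, Σy² = 315.22, Σxy = 1609.5
nΣxy − ΣxΣy = 12876 − 13729.8 = -853.8
nΣx² − (Σx)² = 86763.2 − 78512.04 = 8251.16; nΣy² − (Σy)² = 2521.76 − 2401 = 120.76
r = -853.8 / √(8251.16 × 120.76) = -853.8 / 998.2034 ≈ -0.855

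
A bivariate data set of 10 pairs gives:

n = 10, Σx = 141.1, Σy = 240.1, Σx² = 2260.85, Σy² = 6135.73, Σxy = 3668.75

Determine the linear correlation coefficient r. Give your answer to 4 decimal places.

0.8879

r = (nΣxy − ΣxΣy) / √[(nΣx² − (Σx)²)(nΣy² − (Σy)²)]
Numerator: 10×3668.75 − 141.1×240.1 = 2809.39
Denominator: √[(22608.5 − 19909.21)(61357.3 − 57648.01)] = √[2699.29 × 3709.29] = 3164.2455
r = 2809.39 / 3164.2455 ≈ 0.8879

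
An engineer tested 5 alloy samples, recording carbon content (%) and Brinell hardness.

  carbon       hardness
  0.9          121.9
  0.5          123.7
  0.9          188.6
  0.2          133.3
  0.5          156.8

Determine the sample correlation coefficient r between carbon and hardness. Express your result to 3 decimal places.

0.349

n = 5, Σx = 3, Σy = 724.3, Σx² = 2.16, Σy² = 108086.39, Σxy = 446.36
nΣxy − ΣxΣy = 2231.8 − 2172.9 = 58.9
nΣx² − (Σx)² = 10.8 − 9 = 1.8; nΣy² − (Σy)² = 540431.95 − 524610.49 = 15821.46
r = 58.9 / √(1.8 × 15821.46) = 58.9 / 168.7561 ≈ 0.349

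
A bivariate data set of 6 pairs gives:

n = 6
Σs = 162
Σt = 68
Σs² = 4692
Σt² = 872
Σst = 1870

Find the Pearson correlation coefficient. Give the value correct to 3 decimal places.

0.189

r = (nΣst − ΣsΣt) / √[(nΣs² − (Σs)²)(nΣt² − (Σt)²)]
Numerator: 6×1870 − 162×68 = 204
Denominator: √[(28152 − 26244)(5232 − 4624)] = √[1908 × 608] = 1077.0627
r = 204 / 1077.0627 ≈ 0.189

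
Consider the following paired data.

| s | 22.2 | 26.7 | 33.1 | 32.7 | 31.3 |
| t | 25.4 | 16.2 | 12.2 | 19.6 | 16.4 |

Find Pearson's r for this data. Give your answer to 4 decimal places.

n = 5, Σs = 146, Σt = 89.8, Σs² = 4350.32, Σt² = 1709.56, Σst = 2554.48
nΣst − ΣsΣt = 12772.4 − 13110.8 = -338.4
nΣs² − (Σs)² = 21751.6 − 21316 = 435.6; nΣt² − (Σt)² = 8547.8 − 8064.04 = 483.76
r = -338.4 / √(435.6 × 483.76) = -338.4 / 459.0489 ≈ -0.7372

-0.7372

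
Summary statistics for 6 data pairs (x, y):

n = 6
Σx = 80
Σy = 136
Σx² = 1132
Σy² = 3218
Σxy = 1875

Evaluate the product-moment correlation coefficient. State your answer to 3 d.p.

r = (nΣxy − ΣxΣy) / √[(nΣx² − (Σx)²)(nΣy² − (Σy)²)]
Numerator: 6×1875 − 80×136 = 370
Denominator: √[(6792 − 6400)(19308 − 18496)] = √[392 × 812] = 564.1844
r = 370 / 564.1844 ≈ 0.656

0.656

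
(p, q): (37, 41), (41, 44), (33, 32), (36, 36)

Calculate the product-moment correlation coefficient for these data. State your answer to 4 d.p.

n = 4, Σp = 147, Σq = 153, Σp² = 5435, Σq² = 5937, Σpq = 5673
nΣpq − ΣpΣq = 22692 − 22491 = 201
nΣp² − (Σp)² = 21740 − 21609 = 131; nΣq² − (Σq)² = 23748 − 23409 = 339
r = 201 / √(131 × 339) = 201 / 210.7344 ≈ 0.9538

0.9538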